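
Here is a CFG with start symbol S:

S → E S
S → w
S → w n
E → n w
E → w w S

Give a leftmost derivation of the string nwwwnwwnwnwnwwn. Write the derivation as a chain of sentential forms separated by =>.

S => ES   [S → E S]
ES => nwS   [E → n w]
nwS => nwES   [S → E S]
nwES => nwwwSS   [E → w w S]
nwwwSS => nwwwESS   [S → E S]
nwwwESS => nwwwnwSS   [E → n w]
nwwwnwSS => nwwwnwwS   [S → w]
nwwwnwwS => nwwwnwwES   [S → E S]
nwwwnwwES => nwwwnwwnwS   [E → n w]
nwwwnwwnwS => nwwwnwwnwES   [S → E S]
nwwwnwwnwES => nwwwnwwnwnwS   [E → n w]
nwwwnwwnwnwS => nwwwnwwnwnwES   [S → E S]
nwwwnwwnwnwES => nwwwnwwnwnwnwS   [E → n w]
nwwwnwwnwnwnwS => nwwwnwwnwnwnwwn   [S → w n]

S => ES => nwS => nwES => nwwwSS => nwwwESS => nwwwnwSS => nwwwnwwS => nwwwnwwES => nwwwnwwnwS => nwwwnwwnwES => nwwwnwwnwnwS => nwwwnwwnwnwES => nwwwnwwnwnwnwS => nwwwnwwnwnwnwwn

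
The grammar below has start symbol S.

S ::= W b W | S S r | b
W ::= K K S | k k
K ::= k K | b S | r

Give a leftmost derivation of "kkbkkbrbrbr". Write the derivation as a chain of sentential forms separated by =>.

S => SSr   [S ::= S S r]
SSr => SSrSr   [S ::= S S r]
SSrSr => SSrSrSr   [S ::= S S r]
SSrSrSr => WbWSrSrSr   [S ::= W b W]
WbWSrSrSr => kkbWSrSrSr   [W ::= k k]
kkbWSrSrSr => kkbkkSrSrSr   [W ::= k k]
kkbkkSrSrSr => kkbkkbrSrSr   [S ::= b]
kkbkkbrSrSr => kkbkkbrbrSr   [S ::= b]
kkbkkbrbrSr => kkbkkbrbrbr   [S ::= b]

S=>SSr=>SSrSr=>SSrSrSr=>WbWSrSrSr=>kkbWSrSrSr=>kkbkkSrSrSr=>kkbkkbrSrSr=>kkbkkbrbrSr=>kkbkkbrbrbr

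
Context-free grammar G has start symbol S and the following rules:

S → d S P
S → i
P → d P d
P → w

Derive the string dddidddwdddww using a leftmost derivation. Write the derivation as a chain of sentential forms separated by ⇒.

S ⇒ dSP ⇒ ddSPP ⇒ dddSPPP ⇒ dddiPPP ⇒ dddidPdPP ⇒ dddiddPddPP ⇒ dddidddPdddPP ⇒ dddidddwdddPP ⇒ dddidddwdddwP ⇒ dddidddwdddww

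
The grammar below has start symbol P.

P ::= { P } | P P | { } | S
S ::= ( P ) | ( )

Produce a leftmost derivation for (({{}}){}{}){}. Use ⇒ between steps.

P ⇒ PP ⇒ SP ⇒ (P)P ⇒ (PP)P ⇒ (PPP)P ⇒ (SPP)P ⇒ ((P)PP)P ⇒ (({P})PP)P ⇒ (({{}})PP)P ⇒ (({{}}){}P)P ⇒ (({{}}){}{})P ⇒ (({{}}){}{}){}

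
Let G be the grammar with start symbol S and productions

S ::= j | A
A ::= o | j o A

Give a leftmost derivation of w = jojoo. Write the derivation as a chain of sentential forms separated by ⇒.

S ⇒ A ⇒ joA ⇒ jojoA ⇒ jojoo

S ⇒ A   [S ::= A]
A ⇒ joA   [A ::= j o A]
joA ⇒ jojoA   [A ::= j o A]
jojoA ⇒ jojoo   [A ::= o]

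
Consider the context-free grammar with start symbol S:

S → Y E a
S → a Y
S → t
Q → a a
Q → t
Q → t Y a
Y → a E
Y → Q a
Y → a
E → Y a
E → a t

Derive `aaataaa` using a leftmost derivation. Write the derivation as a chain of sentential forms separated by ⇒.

S ⇒ aY ⇒ aaE ⇒ aaYa ⇒ aaaEa ⇒ aaaYaa ⇒ aaaQaaa ⇒ aaataaa

S ⇒ aY   [S → a Y]
aY ⇒ aaE   [Y → a E]
aaE ⇒ aaYa   [E → Y a]
aaYa ⇒ aaaEa   [Y → a E]
aaaEa ⇒ aaaYaa   [E → Y a]
aaaYaa ⇒ aaaQaaa   [Y → Q a]
aaaQaaa ⇒ aaataaa   [Q → t]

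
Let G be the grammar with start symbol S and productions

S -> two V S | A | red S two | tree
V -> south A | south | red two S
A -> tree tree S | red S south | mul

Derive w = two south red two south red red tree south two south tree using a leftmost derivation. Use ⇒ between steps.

S ⇒ two V S ⇒ two south A S ⇒ two south red S south S ⇒ two south red two V S south S ⇒ two south red two south S south S ⇒ two south red two south red S two south S ⇒ two south red two south red A two south S ⇒ two south red two south red red S south two south S ⇒ two south red two south red red tree south two south S ⇒ two south red two south red red tree south two south tree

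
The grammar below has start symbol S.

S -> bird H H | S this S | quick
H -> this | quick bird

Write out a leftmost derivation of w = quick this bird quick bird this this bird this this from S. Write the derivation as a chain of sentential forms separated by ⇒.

S ⇒ S this S ⇒ quick this S ⇒ quick this S this S ⇒ quick this bird H H this S ⇒ quick this bird quick bird H this S ⇒ quick this bird quick bird this this S ⇒ quick this bird quick bird this this bird H H ⇒ quick this bird quick bird this this bird this H ⇒ quick this bird quick bird this this bird this this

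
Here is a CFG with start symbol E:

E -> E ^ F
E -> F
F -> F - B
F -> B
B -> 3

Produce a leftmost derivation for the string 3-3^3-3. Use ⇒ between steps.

E⇒E^F⇒F^F⇒F-B^F⇒B-B^F⇒3-B^F⇒3-3^F⇒3-3^F-B⇒3-3^B-B⇒3-3^3-B⇒3-3^3-3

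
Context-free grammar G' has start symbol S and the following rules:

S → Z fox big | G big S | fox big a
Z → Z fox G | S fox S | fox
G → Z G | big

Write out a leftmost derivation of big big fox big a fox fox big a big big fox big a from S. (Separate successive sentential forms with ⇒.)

S ⇒ G big S ⇒ big big S ⇒ big big G big S ⇒ big big Z G big S ⇒ big big S fox S G big S ⇒ big big fox big a fox S G big S ⇒ big big fox big a fox fox big a G big S ⇒ big big fox big a fox fox big a big big S ⇒ big big fox big a fox fox big a big big fox big a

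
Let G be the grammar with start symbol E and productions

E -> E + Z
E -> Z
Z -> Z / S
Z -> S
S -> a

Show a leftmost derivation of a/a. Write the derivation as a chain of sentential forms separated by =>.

E=>Z=>Z/S=>S/S=>a/S=>a/a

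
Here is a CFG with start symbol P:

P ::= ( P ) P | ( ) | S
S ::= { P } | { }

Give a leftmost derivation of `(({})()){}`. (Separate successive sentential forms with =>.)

P => (P)P => ((P)P)P => ((S)P)P => (({})P)P => (({})())P => (({})())S => (({})()){}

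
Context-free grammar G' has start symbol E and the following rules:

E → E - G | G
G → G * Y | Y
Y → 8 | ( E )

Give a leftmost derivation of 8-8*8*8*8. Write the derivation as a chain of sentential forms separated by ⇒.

E ⇒ E-G ⇒ G-G ⇒ Y-G ⇒ 8-G ⇒ 8-G*Y ⇒ 8-G*Y*Y ⇒ 8-G*Y*Y*Y ⇒ 8-Y*Y*Y*Y ⇒ 8-8*Y*Y*Y ⇒ 8-8*8*Y*Y ⇒ 8-8*8*8*Y ⇒ 8-8*8*8*8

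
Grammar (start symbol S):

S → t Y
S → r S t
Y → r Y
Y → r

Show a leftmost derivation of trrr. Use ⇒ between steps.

S ⇒ tY ⇒ trY ⇒ trrY ⇒ trrr

S ⇒ tY   [S → t Y]
tY ⇒ trY   [Y → r Y]
trY ⇒ trrY   [Y → r Y]
trrY ⇒ trrr   [Y → r]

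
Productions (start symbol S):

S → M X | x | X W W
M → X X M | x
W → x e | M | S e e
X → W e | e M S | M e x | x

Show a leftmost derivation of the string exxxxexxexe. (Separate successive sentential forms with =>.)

S=>XWW=>MexWW=>XXMexWW=>eMSXMexWW=>exSXMexWW=>exxXMexWW=>exxxMexWW=>exxxxexWW=>exxxxexxeW=>exxxxexxexe

S => XWW   [S → X W W]
XWW => MexWW   [X → M e x]
MexWW => XXMexWW   [M → X X M]
XXMexWW => eMSXMexWW   [X → e M S]
eMSXMexWW => exSXMexWW   [M → x]
exSXMexWW => exxXMexWW   [S → x]
exxXMexWW => exxxMexWW   [X → x]
exxxMexWW => exxxxexWW   [M → x]
exxxxexWW => exxxxexxeW   [W → x e]
exxxxexxeW => exxxxexxexe   [W → x e]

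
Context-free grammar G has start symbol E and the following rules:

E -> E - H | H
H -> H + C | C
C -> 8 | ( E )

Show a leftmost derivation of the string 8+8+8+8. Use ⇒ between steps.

E ⇒ H   [E -> H]
H ⇒ H+C   [H -> H + C]
H+C ⇒ H+C+C   [H -> H + C]
H+C+C ⇒ H+C+C+C   [H -> H + C]
H+C+C+C ⇒ C+C+C+C   [H -> C]
C+C+C+C ⇒ 8+C+C+C   [C -> 8]
8+C+C+C ⇒ 8+8+C+C   [C -> 8]
8+8+C+C ⇒ 8+8+8+C   [C -> 8]
8+8+8+C ⇒ 8+8+8+8   [C -> 8]

E ⇒ H ⇒ H+C ⇒ H+C+C ⇒ H+C+C+C ⇒ C+C+C+C ⇒ 8+C+C+C ⇒ 8+8+C+C ⇒ 8+8+8+C ⇒ 8+8+8+8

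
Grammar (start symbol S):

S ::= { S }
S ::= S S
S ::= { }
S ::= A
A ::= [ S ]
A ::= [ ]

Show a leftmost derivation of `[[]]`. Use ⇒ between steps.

S ⇒ A ⇒ [S] ⇒ [A] ⇒ [[]]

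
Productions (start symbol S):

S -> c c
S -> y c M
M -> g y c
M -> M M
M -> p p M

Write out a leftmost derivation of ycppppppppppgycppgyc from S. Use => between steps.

S => ycM => ycMM => ycppMM => ycppppMM => ycppppppMM => ycppppppppMM => ycppppppppppMM => ycppppppppppgycM => ycppppppppppgycppM => ycppppppppppgycppgyc

S => ycM   [S -> y c M]
ycM => ycMM   [M -> M M]
ycMM => ycppMM   [M -> p p M]
ycppMM => ycppppMM   [M -> p p M]
ycppppMM => ycppppppMM   [M -> p p M]
ycppppppMM => ycppppppppMM   [M -> p p M]
ycppppppppMM => ycppppppppppMM   [M -> p p M]
ycppppppppppMM => ycppppppppppgycM   [M -> g y c]
ycppppppppppgycM => ycppppppppppgycppM   [M -> p p M]
ycppppppppppgycppM => ycppppppppppgycppgyc   [M -> g y c]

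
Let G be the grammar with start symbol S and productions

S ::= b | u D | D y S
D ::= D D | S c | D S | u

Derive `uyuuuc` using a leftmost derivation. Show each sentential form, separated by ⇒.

S⇒DyS⇒uyS⇒uyuD⇒uyuSc⇒uyuuDc⇒uyuuuc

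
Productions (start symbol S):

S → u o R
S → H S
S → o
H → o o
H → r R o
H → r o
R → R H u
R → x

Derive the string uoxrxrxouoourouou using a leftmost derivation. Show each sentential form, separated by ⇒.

S ⇒ uoR   [S → u o R]
uoR ⇒ uoRHu   [R → R H u]
uoRHu ⇒ uoxHu   [R → x]
uoxHu ⇒ uoxrRou   [H → r R o]
uoxrRou ⇒ uoxrRHuou   [R → R H u]
uoxrRHuou ⇒ uoxrRHuHuou   [R → R H u]
uoxrRHuHuou ⇒ uoxrRHuHuHuou   [R → R H u]
uoxrRHuHuHuou ⇒ uoxrxHuHuHuou   [R → x]
uoxrxHuHuHuou ⇒ uoxrxrRouHuHuou   [H → r R o]
uoxrxrRouHuHuou ⇒ uoxrxrxouHuHuou   [R → x]
uoxrxrxouHuHuou ⇒ uoxrxrxouoouHuou   [H → o o]
uoxrxrxouoouHuou ⇒ uoxrxrxouoourouou   [H → r o]

S ⇒ uoR ⇒ uoRHu ⇒ uoxHu ⇒ uoxrRou ⇒ uoxrRHuou ⇒ uoxrRHuHuou ⇒ uoxrRHuHuHuou ⇒ uoxrxHuHuHuou ⇒ uoxrxrRouHuHuou ⇒ uoxrxrxouHuHuou ⇒ uoxrxrxouoouHuou ⇒ uoxrxrxouoourouou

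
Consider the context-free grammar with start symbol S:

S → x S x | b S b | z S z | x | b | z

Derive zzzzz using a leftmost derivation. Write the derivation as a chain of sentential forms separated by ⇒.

S ⇒ zSz ⇒ zzSzz ⇒ zzzzz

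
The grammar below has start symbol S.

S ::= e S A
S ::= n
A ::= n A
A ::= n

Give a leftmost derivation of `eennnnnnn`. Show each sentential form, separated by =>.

S => eSA => eeSAA => eenAA => eennAA => eennnAA => eennnnAA => eennnnnAA => eennnnnnA => eennnnnnn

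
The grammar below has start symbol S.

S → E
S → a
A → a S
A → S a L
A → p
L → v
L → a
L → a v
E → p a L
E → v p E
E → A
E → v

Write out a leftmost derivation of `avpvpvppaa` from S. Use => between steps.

S => E => A => aS => aE => avpE => avpvpE => avpvpvpE => avpvpvppaL => avpvpvppaa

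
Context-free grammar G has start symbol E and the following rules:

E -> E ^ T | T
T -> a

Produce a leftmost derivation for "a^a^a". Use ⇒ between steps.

E ⇒ E^T ⇒ E^T^T ⇒ T^T^T ⇒ a^T^T ⇒ a^a^T ⇒ a^a^a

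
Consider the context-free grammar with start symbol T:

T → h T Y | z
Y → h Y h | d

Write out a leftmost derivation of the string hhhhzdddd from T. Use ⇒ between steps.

T ⇒ hTY   [T → h T Y]
hTY ⇒ hhTYY   [T → h T Y]
hhTYY ⇒ hhhTYYY   [T → h T Y]
hhhTYYY ⇒ hhhhTYYYY   [T → h T Y]
hhhhTYYYY ⇒ hhhhzYYYY   [T → z]
hhhhzYYYY ⇒ hhhhzdYYY   [Y → d]
hhhhzdYYY ⇒ hhhhzddYY   [Y → d]
hhhhzddYY ⇒ hhhhzdddY   [Y → d]
hhhhzdddY ⇒ hhhhzdddd   [Y → d]

T ⇒ hTY ⇒ hhTYY ⇒ hhhTYYY ⇒ hhhhTYYYY ⇒ hhhhzYYYY ⇒ hhhhzdYYY ⇒ hhhhzddYY ⇒ hhhhzdddY ⇒ hhhhzdddd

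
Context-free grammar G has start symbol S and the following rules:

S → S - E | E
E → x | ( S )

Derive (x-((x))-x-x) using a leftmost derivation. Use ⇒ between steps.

S ⇒ E   [S → E]
E ⇒ (S)   [E → ( S )]
(S) ⇒ (S-E)   [S → S - E]
(S-E) ⇒ (S-E-E)   [S → S - E]
(S-E-E) ⇒ (S-E-E-E)   [S → S - E]
(S-E-E-E) ⇒ (E-E-E-E)   [S → E]
(E-E-E-E) ⇒ (x-E-E-E)   [E → x]
(x-E-E-E) ⇒ (x-(S)-E-E)   [E → ( S )]
(x-(S)-E-E) ⇒ (x-(E)-E-E)   [S → E]
(x-(E)-E-E) ⇒ (x-((S))-E-E)   [E → ( S )]
(x-((S))-E-E) ⇒ (x-((E))-E-E)   [S → E]
(x-((E))-E-E) ⇒ (x-((x))-E-E)   [E → x]
(x-((x))-E-E) ⇒ (x-((x))-x-E)   [E → x]
(x-((x))-x-E) ⇒ (x-((x))-x-x)   [E → x]

S ⇒ E ⇒ (S) ⇒ (S-E) ⇒ (S-E-E) ⇒ (S-E-E-E) ⇒ (E-E-E-E) ⇒ (x-E-E-E) ⇒ (x-(S)-E-E) ⇒ (x-(E)-E-E) ⇒ (x-((S))-E-E) ⇒ (x-((E))-E-E) ⇒ (x-((x))-E-E) ⇒ (x-((x))-x-E) ⇒ (x-((x))-x-x)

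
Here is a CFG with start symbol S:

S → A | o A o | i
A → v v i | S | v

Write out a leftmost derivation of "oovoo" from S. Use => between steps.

S => oAo   [S → o A o]
oAo => oSo   [A → S]
oSo => ooAoo   [S → o A o]
ooAoo => oovoo   [A → v]

S=>oAo=>oSo=>ooAoo=>oovoo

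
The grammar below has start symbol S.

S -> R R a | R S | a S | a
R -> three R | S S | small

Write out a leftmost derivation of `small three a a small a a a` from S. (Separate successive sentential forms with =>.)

S => R R a => small R a => small three R a => small three S S a => small three R R a S a => small three S S R a S a => small three a S R a S a => small three a a R a S a => small three a a small a S a => small three a a small a a a

S => R R a   [S -> R R a]
R R a => small R a   [R -> small]
small R a => small three R a   [R -> three R]
small three R a => small three S S a   [R -> S S]
small three S S a => small three R R a S a   [S -> R R a]
small three R R a S a => small three S S R a S a   [R -> S S]
small three S S R a S a => small three a S R a S a   [S -> a]
small three a S R a S a => small three a a R a S a   [S -> a]
small three a a R a S a => small three a a small a S a   [R -> small]
small three a a small a S a => small three a a small a a a   [S -> a]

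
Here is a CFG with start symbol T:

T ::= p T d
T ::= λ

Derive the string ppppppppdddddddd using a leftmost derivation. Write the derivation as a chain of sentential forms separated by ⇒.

T⇒pTd⇒ppTdd⇒pppTddd⇒ppppTdddd⇒pppppTddddd⇒ppppppTdddddd⇒pppppppTddddddd⇒ppppppppTdddddddd⇒ppppppppdddddddd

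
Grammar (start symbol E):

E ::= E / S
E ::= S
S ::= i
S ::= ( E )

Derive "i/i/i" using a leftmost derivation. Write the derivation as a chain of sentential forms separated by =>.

E => E/S => E/S/S => S/S/S => i/S/S => i/i/S => i/i/i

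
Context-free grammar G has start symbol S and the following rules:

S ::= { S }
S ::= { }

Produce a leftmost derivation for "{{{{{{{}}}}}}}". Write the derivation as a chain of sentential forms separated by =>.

S => {S}   [S ::= { S }]
{S} => {{S}}   [S ::= { S }]
{{S}} => {{{S}}}   [S ::= { S }]
{{{S}}} => {{{{S}}}}   [S ::= { S }]
{{{{S}}}} => {{{{{S}}}}}   [S ::= { S }]
{{{{{S}}}}} => {{{{{{S}}}}}}   [S ::= { S }]
{{{{{{S}}}}}} => {{{{{{{}}}}}}}   [S ::= { }]

S => {S} => {{S}} => {{{S}}} => {{{{S}}}} => {{{{{S}}}}} => {{{{{{S}}}}}} => {{{{{{{}}}}}}}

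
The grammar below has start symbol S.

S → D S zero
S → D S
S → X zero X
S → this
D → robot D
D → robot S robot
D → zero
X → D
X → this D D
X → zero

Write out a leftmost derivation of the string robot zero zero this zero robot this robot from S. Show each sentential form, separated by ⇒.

S ⇒ X zero X ⇒ D zero X ⇒ robot D zero X ⇒ robot zero zero X ⇒ robot zero zero this D D ⇒ robot zero zero this zero D ⇒ robot zero zero this zero robot S robot ⇒ robot zero zero this zero robot this robot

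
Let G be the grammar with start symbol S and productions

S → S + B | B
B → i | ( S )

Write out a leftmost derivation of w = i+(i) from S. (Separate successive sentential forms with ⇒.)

S⇒S+B⇒B+B⇒i+B⇒i+(S)⇒i+(B)⇒i+(i)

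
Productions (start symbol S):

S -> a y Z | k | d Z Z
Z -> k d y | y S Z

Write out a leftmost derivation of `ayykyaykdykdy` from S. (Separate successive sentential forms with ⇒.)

S ⇒ ayZ ⇒ ayySZ ⇒ ayykZ ⇒ ayykySZ ⇒ ayykyayZZ ⇒ ayykyaykdyZ ⇒ ayykyaykdykdy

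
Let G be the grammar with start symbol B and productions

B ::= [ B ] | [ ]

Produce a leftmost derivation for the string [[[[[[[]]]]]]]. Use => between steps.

B=>[B]=>[[B]]=>[[[B]]]=>[[[[B]]]]=>[[[[[B]]]]]=>[[[[[[B]]]]]]=>[[[[[[[]]]]]]]

B => [B]   [B ::= [ B ]]
[B] => [[B]]   [B ::= [ B ]]
[[B]] => [[[B]]]   [B ::= [ B ]]
[[[B]]] => [[[[B]]]]   [B ::= [ B ]]
[[[[B]]]] => [[[[[B]]]]]   [B ::= [ B ]]
[[[[[B]]]]] => [[[[[[B]]]]]]   [B ::= [ B ]]
[[[[[[B]]]]]] => [[[[[[[]]]]]]]   [B ::= [ ]]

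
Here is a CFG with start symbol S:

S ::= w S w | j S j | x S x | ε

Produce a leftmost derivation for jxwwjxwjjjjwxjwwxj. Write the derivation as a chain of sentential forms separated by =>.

S => jSj => jxSxj => jxwSwxj => jxwwSwwxj => jxwwjSjwwxj => jxwwjxSxjwwxj => jxwwjxwSwxjwwxj => jxwwjxwjSjwxjwwxj => jxwwjxwjjSjjwxjwwxj => jxwwjxwjjjjwxjwwxj

S => jSj   [S ::= j S j]
jSj => jxSxj   [S ::= x S x]
jxSxj => jxwSwxj   [S ::= w S w]
jxwSwxj => jxwwSwwxj   [S ::= w S w]
jxwwSwwxj => jxwwjSjwwxj   [S ::= j S j]
jxwwjSjwwxj => jxwwjxSxjwwxj   [S ::= x S x]
jxwwjxSxjwwxj => jxwwjxwSwxjwwxj   [S ::= w S w]
jxwwjxwSwxjwwxj => jxwwjxwjSjwxjwwxj   [S ::= j S j]
jxwwjxwjSjwxjwwxj => jxwwjxwjjSjjwxjwwxj   [S ::= j S j]
jxwwjxwjjSjjwxjwwxj => jxwwjxwjjjjwxjwwxj   [S ::= ε]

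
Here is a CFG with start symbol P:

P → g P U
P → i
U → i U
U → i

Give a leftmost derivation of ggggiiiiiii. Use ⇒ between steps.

P ⇒ gPU ⇒ ggPUU ⇒ gggPUUU ⇒ ggggPUUUU ⇒ ggggiUUUU ⇒ ggggiiUUUU ⇒ ggggiiiUUU ⇒ ggggiiiiUUU ⇒ ggggiiiiiUU ⇒ ggggiiiiiiU ⇒ ggggiiiiiii

P ⇒ gPU   [P → g P U]
gPU ⇒ ggPUU   [P → g P U]
ggPUU ⇒ gggPUUU   [P → g P U]
gggPUUU ⇒ ggggPUUUU   [P → g P U]
ggggPUUUU ⇒ ggggiUUUU   [P → i]
ggggiUUUU ⇒ ggggiiUUUU   [U → i U]
ggggiiUUUU ⇒ ggggiiiUUU   [U → i]
ggggiiiUUU ⇒ ggggiiiiUUU   [U → i U]
ggggiiiiUUU ⇒ ggggiiiiiUU   [U → i]
ggggiiiiiUU ⇒ ggggiiiiiiU   [U → i]
ggggiiiiiiU ⇒ ggggiiiiiii   [U → i]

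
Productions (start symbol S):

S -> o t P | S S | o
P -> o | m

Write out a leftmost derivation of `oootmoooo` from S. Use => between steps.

S => SS   [S -> S S]
SS => SSS   [S -> S S]
SSS => SSSS   [S -> S S]
SSSS => oSSS   [S -> o]
oSSS => ooSS   [S -> o]
ooSS => ooSSS   [S -> S S]
ooSSS => oootPSS   [S -> o t P]
oootPSS => oootmSS   [P -> m]
oootmSS => oootmSSS   [S -> S S]
oootmSSS => oootmSSSS   [S -> S S]
oootmSSSS => oootmoSSS   [S -> o]
oootmoSSS => oootmooSS   [S -> o]
oootmooSS => oootmoooS   [S -> o]
oootmoooS => oootmoooo   [S -> o]

S => SS => SSS => SSSS => oSSS => ooSS => ooSSS => oootPSS => oootmSS => oootmSSS => oootmSSSS => oootmoSSS => oootmooSS => oootmoooS => oootmoooo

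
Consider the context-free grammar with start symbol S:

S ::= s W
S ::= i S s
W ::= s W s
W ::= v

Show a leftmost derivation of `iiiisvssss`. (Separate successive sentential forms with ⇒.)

S⇒iSs⇒iiSss⇒iiiSsss⇒iiiiSssss⇒iiiisWssss⇒iiiisvssss

S ⇒ iSs   [S ::= i S s]
iSs ⇒ iiSss   [S ::= i S s]
iiSss ⇒ iiiSsss   [S ::= i S s]
iiiSsss ⇒ iiiiSssss   [S ::= i S s]
iiiiSssss ⇒ iiiisWssss   [S ::= s W]
iiiisWssss ⇒ iiiisvssss   [W ::= v]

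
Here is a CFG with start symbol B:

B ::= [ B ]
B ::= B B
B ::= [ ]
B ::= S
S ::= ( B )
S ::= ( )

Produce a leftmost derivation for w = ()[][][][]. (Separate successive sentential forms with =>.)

B=>BB=>BBB=>BBBB=>SBBB=>()BBB=>()BBBB=>()[]BBB=>()[][]BB=>()[][][]B=>()[][][][]

B => BB   [B ::= B B]
BB => BBB   [B ::= B B]
BBB => BBBB   [B ::= B B]
BBBB => SBBB   [B ::= S]
SBBB => ()BBB   [S ::= ( )]
()BBB => ()BBBB   [B ::= B B]
()BBBB => ()[]BBB   [B ::= [ ]]
()[]BBB => ()[][]BB   [B ::= [ ]]
()[][]BB => ()[][][]B   [B ::= [ ]]
()[][][]B => ()[][][][]   [B ::= [ ]]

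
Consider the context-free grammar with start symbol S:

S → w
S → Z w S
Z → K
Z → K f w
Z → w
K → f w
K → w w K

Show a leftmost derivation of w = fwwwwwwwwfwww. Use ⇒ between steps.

S ⇒ ZwS ⇒ KwS ⇒ fwwS ⇒ fwwZwS ⇒ fwwKwS ⇒ fwwwwKwS ⇒ fwwwwwwKwS ⇒ fwwwwwwwwKwS ⇒ fwwwwwwwwfwwS ⇒ fwwwwwwwwfwww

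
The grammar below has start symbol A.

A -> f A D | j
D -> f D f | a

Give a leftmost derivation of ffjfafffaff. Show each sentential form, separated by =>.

A => fAD   [A -> f A D]
fAD => ffADD   [A -> f A D]
ffADD => ffjDD   [A -> j]
ffjDD => ffjfDfD   [D -> f D f]
ffjfDfD => ffjfafD   [D -> a]
ffjfafD => ffjfaffDf   [D -> f D f]
ffjfaffDf => ffjfafffDff   [D -> f D f]
ffjfafffDff => ffjfafffaff   [D -> a]

A=>fAD=>ffADD=>ffjDD=>ffjfDfD=>ffjfafD=>ffjfaffDf=>ffjfafffDff=>ffjfafffaff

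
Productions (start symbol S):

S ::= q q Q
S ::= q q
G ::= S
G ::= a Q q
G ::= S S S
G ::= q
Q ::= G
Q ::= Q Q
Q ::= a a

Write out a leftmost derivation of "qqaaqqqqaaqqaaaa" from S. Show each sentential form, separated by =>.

S=>qqQ=>qqQQ=>qqaaQ=>qqaaG=>qqaaSSS=>qqaaqqSS=>qqaaqqqqQS=>qqaaqqqqaaS=>qqaaqqqqaaqqQ=>qqaaqqqqaaqqQQ=>qqaaqqqqaaqqaaQ=>qqaaqqqqaaqqaaaa

S => qqQ   [S ::= q q Q]
qqQ => qqQQ   [Q ::= Q Q]
qqQQ => qqaaQ   [Q ::= a a]
qqaaQ => qqaaG   [Q ::= G]
qqaaG => qqaaSSS   [G ::= S S S]
qqaaSSS => qqaaqqSS   [S ::= q q]
qqaaqqSS => qqaaqqqqQS   [S ::= q q Q]
qqaaqqqqQS => qqaaqqqqaaS   [Q ::= a a]
qqaaqqqqaaS => qqaaqqqqaaqqQ   [S ::= q q Q]
qqaaqqqqaaqqQ => qqaaqqqqaaqqQQ   [Q ::= Q Q]
qqaaqqqqaaqqQQ => qqaaqqqqaaqqaaQ   [Q ::= a a]
qqaaqqqqaaqqaaQ => qqaaqqqqaaqqaaaa   [Q ::= a a]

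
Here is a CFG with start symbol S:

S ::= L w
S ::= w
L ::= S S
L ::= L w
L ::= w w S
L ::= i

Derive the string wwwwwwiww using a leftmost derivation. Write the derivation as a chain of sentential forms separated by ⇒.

S⇒Lw⇒SSw⇒LwSw⇒wwSwSw⇒wwLwwSw⇒wwSSwwSw⇒wwwSwwSw⇒wwwwwwSw⇒wwwwwwLww⇒wwwwwwiww

S ⇒ Lw   [S ::= L w]
Lw ⇒ SSw   [L ::= S S]
SSw ⇒ LwSw   [S ::= L w]
LwSw ⇒ wwSwSw   [L ::= w w S]
wwSwSw ⇒ wwLwwSw   [S ::= L w]
wwLwwSw ⇒ wwSSwwSw   [L ::= S S]
wwSSwwSw ⇒ wwwSwwSw   [S ::= w]
wwwSwwSw ⇒ wwwwwwSw   [S ::= w]
wwwwwwSw ⇒ wwwwwwLww   [S ::= L w]
wwwwwwLww ⇒ wwwwwwiww   [L ::= i]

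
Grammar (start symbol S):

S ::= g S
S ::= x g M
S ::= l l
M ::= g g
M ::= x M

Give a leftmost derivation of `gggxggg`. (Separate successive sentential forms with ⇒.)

S⇒gS⇒ggS⇒gggS⇒gggxgM⇒gggxggg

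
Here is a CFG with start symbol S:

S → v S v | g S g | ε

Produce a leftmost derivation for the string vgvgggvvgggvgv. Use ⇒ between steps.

S ⇒ vSv   [S → v S v]
vSv ⇒ vgSgv   [S → g S g]
vgSgv ⇒ vgvSvgv   [S → v S v]
vgvSvgv ⇒ vgvgSgvgv   [S → g S g]
vgvgSgvgv ⇒ vgvggSggvgv   [S → g S g]
vgvggSggvgv ⇒ vgvgggSgggvgv   [S → g S g]
vgvgggSgggvgv ⇒ vgvgggvSvgggvgv   [S → v S v]
vgvgggvSvgggvgv ⇒ vgvgggvvgggvgv   [S → ε]

S ⇒ vSv ⇒ vgSgv ⇒ vgvSvgv ⇒ vgvgSgvgv ⇒ vgvggSggvgv ⇒ vgvgggSgggvgv ⇒ vgvgggvSvgggvgv ⇒ vgvgggvvgggvgv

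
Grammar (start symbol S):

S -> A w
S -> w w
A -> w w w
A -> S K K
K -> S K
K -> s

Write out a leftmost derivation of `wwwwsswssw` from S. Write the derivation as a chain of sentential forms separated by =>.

S => Aw => SKKw => AwKKw => SKKwKKw => AwKKwKKw => wwwwKKwKKw => wwwwsKwKKw => wwwwsswKKw => wwwwsswsKw => wwwwsswssw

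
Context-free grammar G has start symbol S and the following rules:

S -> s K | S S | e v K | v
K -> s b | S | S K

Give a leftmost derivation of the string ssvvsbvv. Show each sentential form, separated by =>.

S => SS   [S -> S S]
SS => SSS   [S -> S S]
SSS => sKSS   [S -> s K]
sKSS => sSKSS   [K -> S K]
sSKSS => ssKKSS   [S -> s K]
ssKKSS => ssSKSS   [K -> S]
ssSKSS => ssSSKSS   [S -> S S]
ssSSKSS => ssvSKSS   [S -> v]
ssvSKSS => ssvvKSS   [S -> v]
ssvvKSS => ssvvsbSS   [K -> s b]
ssvvsbSS => ssvvsbvS   [S -> v]
ssvvsbvS => ssvvsbvv   [S -> v]

S => SS => SSS => sKSS => sSKSS => ssKKSS => ssSKSS => ssSSKSS => ssvSKSS => ssvvKSS => ssvvsbSS => ssvvsbvS => ssvvsbvv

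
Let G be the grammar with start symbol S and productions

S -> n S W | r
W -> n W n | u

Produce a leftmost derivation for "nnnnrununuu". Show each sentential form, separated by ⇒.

S⇒nSW⇒nnSWW⇒nnnSWWW⇒nnnnSWWWW⇒nnnnrWWWW⇒nnnnruWWW⇒nnnnrunWnWW⇒nnnnrununWW⇒nnnnrununuW⇒nnnnrununuu

S ⇒ nSW   [S -> n S W]
nSW ⇒ nnSWW   [S -> n S W]
nnSWW ⇒ nnnSWWW   [S -> n S W]
nnnSWWW ⇒ nnnnSWWWW   [S -> n S W]
nnnnSWWWW ⇒ nnnnrWWWW   [S -> r]
nnnnrWWWW ⇒ nnnnruWWW   [W -> u]
nnnnruWWW ⇒ nnnnrunWnWW   [W -> n W n]
nnnnrunWnWW ⇒ nnnnrununWW   [W -> u]
nnnnrununWW ⇒ nnnnrununuW   [W -> u]
nnnnrununuW ⇒ nnnnrununuu   [W -> u]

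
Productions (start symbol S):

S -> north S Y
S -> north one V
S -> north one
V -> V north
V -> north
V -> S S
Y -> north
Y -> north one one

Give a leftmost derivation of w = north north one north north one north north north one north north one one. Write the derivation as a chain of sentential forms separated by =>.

S => north S Y   [S -> north S Y]
north S Y => north north one V Y   [S -> north one V]
north north one V Y => north north one V north Y   [V -> V north]
north north one V north Y => north north one S S north Y   [V -> S S]
north north one S S north Y => north north one north S Y S north Y   [S -> north S Y]
north north one north S Y S north Y => north north one north north one V Y S north Y   [S -> north one V]
north north one north north one V Y S north Y => north north one north north one north Y S north Y   [V -> north]
north north one north north one north Y S north Y => north north one north north one north north S north Y   [Y -> north]
north north one north north one north north S north Y => north north one north north one north north north one north Y   [S -> north one]
north north one north north one north north north one north Y => north north one north north one north north north one north north one one   [Y -> north one one]

S => north S Y => north north one V Y => north north one V north Y => north north one S S north Y => north north one north S Y S north Y => north north one north north one V Y S north Y => north north one north north one north Y S north Y => north north one north north one north north S north Y => north north one north north one north north north one north Y => north north one north north one north north north one north north one one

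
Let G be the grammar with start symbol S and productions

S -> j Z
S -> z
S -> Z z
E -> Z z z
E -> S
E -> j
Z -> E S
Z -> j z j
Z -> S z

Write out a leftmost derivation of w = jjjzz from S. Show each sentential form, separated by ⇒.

S ⇒ jZ ⇒ jES ⇒ jjS ⇒ jjjZ ⇒ jjjSz ⇒ jjjzz

S ⇒ jZ   [S -> j Z]
jZ ⇒ jES   [Z -> E S]
jES ⇒ jjS   [E -> j]
jjS ⇒ jjjZ   [S -> j Z]
jjjZ ⇒ jjjSz   [Z -> S z]
jjjSz ⇒ jjjzz   [S -> z]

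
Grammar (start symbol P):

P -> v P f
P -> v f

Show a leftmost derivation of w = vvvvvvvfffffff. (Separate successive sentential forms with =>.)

P => vPf => vvPff => vvvPfff => vvvvPffff => vvvvvPfffff => vvvvvvPffffff => vvvvvvvfffffff

P => vPf   [P -> v P f]
vPf => vvPff   [P -> v P f]
vvPff => vvvPfff   [P -> v P f]
vvvPfff => vvvvPffff   [P -> v P f]
vvvvPffff => vvvvvPfffff   [P -> v P f]
vvvvvPfffff => vvvvvvPffffff   [P -> v P f]
vvvvvvPffffff => vvvvvvvfffffff   [P -> v f]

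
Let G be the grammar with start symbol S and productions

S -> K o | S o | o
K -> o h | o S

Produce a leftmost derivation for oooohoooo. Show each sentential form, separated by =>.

S => Ko => oSo => oKoo => ooSoo => ooKooo => oooSooo => oooKoooo => oooohoooo

S => Ko   [S -> K o]
Ko => oSo   [K -> o S]
oSo => oKoo   [S -> K o]
oKoo => ooSoo   [K -> o S]
ooSoo => ooKooo   [S -> K o]
ooKooo => oooSooo   [K -> o S]
oooSooo => oooKoooo   [S -> K o]
oooKoooo => oooohoooo   [K -> o h]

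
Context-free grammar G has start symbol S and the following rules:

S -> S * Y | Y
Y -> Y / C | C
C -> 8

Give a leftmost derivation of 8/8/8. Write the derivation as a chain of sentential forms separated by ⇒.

S⇒Y⇒Y/C⇒Y/C/C⇒C/C/C⇒8/C/C⇒8/8/C⇒8/8/8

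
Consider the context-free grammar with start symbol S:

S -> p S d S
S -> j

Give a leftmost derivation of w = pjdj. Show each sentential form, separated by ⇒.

S ⇒ pSdS   [S -> p S d S]
pSdS ⇒ pjdS   [S -> j]
pjdS ⇒ pjdj   [S -> j]

S⇒pSdS⇒pjdS⇒pjdj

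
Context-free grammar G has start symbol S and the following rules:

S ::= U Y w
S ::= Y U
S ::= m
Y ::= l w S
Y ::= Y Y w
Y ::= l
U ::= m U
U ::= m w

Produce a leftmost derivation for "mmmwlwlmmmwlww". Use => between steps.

S=>UYw=>mUYw=>mmUYw=>mmmwYw=>mmmwYYww=>mmmwlwSYww=>mmmwlwYUYww=>mmmwlwlUYww=>mmmwlwlmUYww=>mmmwlwlmmUYww=>mmmwlwlmmmwYww=>mmmwlwlmmmwlww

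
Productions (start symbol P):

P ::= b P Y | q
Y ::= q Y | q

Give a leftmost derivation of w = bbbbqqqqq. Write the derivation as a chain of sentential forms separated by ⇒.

P ⇒ bPY   [P ::= b P Y]
bPY ⇒ bbPYY   [P ::= b P Y]
bbPYY ⇒ bbbPYYY   [P ::= b P Y]
bbbPYYY ⇒ bbbbPYYYY   [P ::= b P Y]
bbbbPYYYY ⇒ bbbbqYYYY   [P ::= q]
bbbbqYYYY ⇒ bbbbqqYYY   [Y ::= q]
bbbbqqYYY ⇒ bbbbqqqYY   [Y ::= q]
bbbbqqqYY ⇒ bbbbqqqqY   [Y ::= q]
bbbbqqqqY ⇒ bbbbqqqqq   [Y ::= q]

P ⇒ bPY ⇒ bbPYY ⇒ bbbPYYY ⇒ bbbbPYYYY ⇒ bbbbqYYYY ⇒ bbbbqqYYY ⇒ bbbbqqqYY ⇒ bbbbqqqqY ⇒ bbbbqqqqq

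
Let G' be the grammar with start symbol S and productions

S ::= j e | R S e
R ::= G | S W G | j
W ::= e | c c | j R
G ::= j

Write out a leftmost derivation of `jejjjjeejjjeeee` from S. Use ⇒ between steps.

S ⇒ RSe   [S ::= R S e]
RSe ⇒ SWGSe   [R ::= S W G]
SWGSe ⇒ jeWGSe   [S ::= j e]
jeWGSe ⇒ jejRGSe   [W ::= j R]
jejRGSe ⇒ jejjGSe   [R ::= j]
jejjGSe ⇒ jejjjSe   [G ::= j]
jejjjSe ⇒ jejjjRSee   [S ::= R S e]
jejjjRSee ⇒ jejjjSWGSee   [R ::= S W G]
jejjjSWGSee ⇒ jejjjjeWGSee   [S ::= j e]
jejjjjeWGSee ⇒ jejjjjeeGSee   [W ::= e]
jejjjjeeGSee ⇒ jejjjjeejSee   [G ::= j]
jejjjjeejSee ⇒ jejjjjeejRSeee   [S ::= R S e]
jejjjjeejRSeee ⇒ jejjjjeejjSeee   [R ::= j]
jejjjjeejjSeee ⇒ jejjjjeejjjeeee   [S ::= j e]

S ⇒ RSe ⇒ SWGSe ⇒ jeWGSe ⇒ jejRGSe ⇒ jejjGSe ⇒ jejjjSe ⇒ jejjjRSee ⇒ jejjjSWGSee ⇒ jejjjjeWGSee ⇒ jejjjjeeGSee ⇒ jejjjjeejSee ⇒ jejjjjeejRSeee ⇒ jejjjjeejjSeee ⇒ jejjjjeejjjeeee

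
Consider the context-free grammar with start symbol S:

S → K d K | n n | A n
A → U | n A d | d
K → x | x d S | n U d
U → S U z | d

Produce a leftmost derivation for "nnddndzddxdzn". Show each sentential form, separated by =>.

S => An   [S → A n]
An => Un   [A → U]
Un => SUzn   [U → S U z]
SUzn => KdKUzn   [S → K d K]
KdKUzn => nUddKUzn   [K → n U d]
nUddKUzn => nSUzddKUzn   [U → S U z]
nSUzddKUzn => nAnUzddKUzn   [S → A n]
nAnUzddKUzn => nnAdnUzddKUzn   [A → n A d]
nnAdnUzddKUzn => nnddnUzddKUzn   [A → d]
nnddnUzddKUzn => nnddndzddKUzn   [U → d]
nnddndzddKUzn => nnddndzddxUzn   [K → x]
nnddndzddxUzn => nnddndzddxdzn   [U → d]

S=>An=>Un=>SUzn=>KdKUzn=>nUddKUzn=>nSUzddKUzn=>nAnUzddKUzn=>nnAdnUzddKUzn=>nnddnUzddKUzn=>nnddndzddKUzn=>nnddndzddxUzn=>nnddndzddxdzn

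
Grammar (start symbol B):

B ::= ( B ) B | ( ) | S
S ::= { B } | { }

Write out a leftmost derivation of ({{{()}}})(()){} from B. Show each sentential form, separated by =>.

B => (B)B => (S)B => ({B})B => ({S})B => ({{B}})B => ({{S}})B => ({{{B}}})B => ({{{()}}})B => ({{{()}}})(B)B => ({{{()}}})(())B => ({{{()}}})(())S => ({{{()}}})(()){}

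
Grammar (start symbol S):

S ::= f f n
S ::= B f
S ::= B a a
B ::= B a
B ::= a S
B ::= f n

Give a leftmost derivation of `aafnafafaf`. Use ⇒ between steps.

S ⇒ Bf ⇒ Baf ⇒ aSaf ⇒ aBfaf ⇒ aBafaf ⇒ aaSafaf ⇒ aaBfafaf ⇒ aaBafafaf ⇒ aafnafafaf

S ⇒ Bf   [S ::= B f]
Bf ⇒ Baf   [B ::= B a]
Baf ⇒ aSaf   [B ::= a S]
aSaf ⇒ aBfaf   [S ::= B f]
aBfaf ⇒ aBafaf   [B ::= B a]
aBafaf ⇒ aaSafaf   [B ::= a S]
aaSafaf ⇒ aaBfafaf   [S ::= B f]
aaBfafaf ⇒ aaBafafaf   [B ::= B a]
aaBafafaf ⇒ aafnafafaf   [B ::= f n]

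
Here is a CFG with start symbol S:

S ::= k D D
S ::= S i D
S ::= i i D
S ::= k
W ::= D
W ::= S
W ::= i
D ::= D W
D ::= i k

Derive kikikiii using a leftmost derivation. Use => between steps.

S=>kDD=>kikD=>kikDW=>kikDWW=>kikDWWW=>kikikWWW=>kikikiWW=>kikikiiW=>kikikiii

S => kDD   [S ::= k D D]
kDD => kikD   [D ::= i k]
kikD => kikDW   [D ::= D W]
kikDW => kikDWW   [D ::= D W]
kikDWW => kikDWWW   [D ::= D W]
kikDWWW => kikikWWW   [D ::= i k]
kikikWWW => kikikiWW   [W ::= i]
kikikiWW => kikikiiW   [W ::= i]
kikikiiW => kikikiii   [W ::= i]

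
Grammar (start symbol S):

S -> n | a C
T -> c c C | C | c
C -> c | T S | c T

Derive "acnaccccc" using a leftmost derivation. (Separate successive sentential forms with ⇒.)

S ⇒ aC ⇒ aTS ⇒ aCS ⇒ aTSS ⇒ acSS ⇒ acnS ⇒ acnaC ⇒ acnacT ⇒ acnacccC ⇒ acnaccccT ⇒ acnaccccC ⇒ acnaccccc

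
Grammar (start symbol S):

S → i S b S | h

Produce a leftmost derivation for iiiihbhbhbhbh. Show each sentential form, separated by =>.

S => iSbS   [S → i S b S]
iSbS => iiSbSbS   [S → i S b S]
iiSbSbS => iiiSbSbSbS   [S → i S b S]
iiiSbSbSbS => iiiiSbSbSbSbS   [S → i S b S]
iiiiSbSbSbSbS => iiiihbSbSbSbS   [S → h]
iiiihbSbSbSbS => iiiihbhbSbSbS   [S → h]
iiiihbhbSbSbS => iiiihbhbhbSbS   [S → h]
iiiihbhbhbSbS => iiiihbhbhbhbS   [S → h]
iiiihbhbhbhbS => iiiihbhbhbhbh   [S → h]

S => iSbS => iiSbSbS => iiiSbSbSbS => iiiiSbSbSbSbS => iiiihbSbSbSbS => iiiihbhbSbSbS => iiiihbhbhbSbS => iiiihbhbhbhbS => iiiihbhbhbhbh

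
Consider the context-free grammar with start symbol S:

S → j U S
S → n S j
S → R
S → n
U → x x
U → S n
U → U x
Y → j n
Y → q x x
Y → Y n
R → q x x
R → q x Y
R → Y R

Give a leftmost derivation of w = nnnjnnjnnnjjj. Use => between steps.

S => nSj => nnSjj => nnnSjjj => nnnjUSjjj => nnnjSnSjjj => nnnjnnSjjj => nnnjnnjUSjjj => nnnjnnjSnSjjj => nnnjnnjnnSjjj => nnnjnnjnnnjjj

S => nSj   [S → n S j]
nSj => nnSjj   [S → n S j]
nnSjj => nnnSjjj   [S → n S j]
nnnSjjj => nnnjUSjjj   [S → j U S]
nnnjUSjjj => nnnjSnSjjj   [U → S n]
nnnjSnSjjj => nnnjnnSjjj   [S → n]
nnnjnnSjjj => nnnjnnjUSjjj   [S → j U S]
nnnjnnjUSjjj => nnnjnnjSnSjjj   [U → S n]
nnnjnnjSnSjjj => nnnjnnjnnSjjj   [S → n]
nnnjnnjnnSjjj => nnnjnnjnnnjjj   [S → n]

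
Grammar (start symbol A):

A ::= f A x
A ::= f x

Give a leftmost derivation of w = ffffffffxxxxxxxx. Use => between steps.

A => fAx => ffAxx => fffAxxx => ffffAxxxx => fffffAxxxxx => ffffffAxxxxxx => fffffffAxxxxxxx => ffffffffxxxxxxxx

A => fAx   [A ::= f A x]
fAx => ffAxx   [A ::= f A x]
ffAxx => fffAxxx   [A ::= f A x]
fffAxxx => ffffAxxxx   [A ::= f A x]
ffffAxxxx => fffffAxxxxx   [A ::= f A x]
fffffAxxxxx => ffffffAxxxxxx   [A ::= f A x]
ffffffAxxxxxx => fffffffAxxxxxxx   [A ::= f A x]
fffffffAxxxxxxx => ffffffffxxxxxxxx   [A ::= f x]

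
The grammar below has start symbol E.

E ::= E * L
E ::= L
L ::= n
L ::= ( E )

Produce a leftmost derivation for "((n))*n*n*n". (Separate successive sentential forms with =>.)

E => E*L => E*L*L => E*L*L*L => L*L*L*L => (E)*L*L*L => (L)*L*L*L => ((E))*L*L*L => ((L))*L*L*L => ((n))*L*L*L => ((n))*n*L*L => ((n))*n*n*L => ((n))*n*n*n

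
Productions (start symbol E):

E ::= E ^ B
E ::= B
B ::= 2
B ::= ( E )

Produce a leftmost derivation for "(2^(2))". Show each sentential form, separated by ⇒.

E ⇒ B ⇒ (E) ⇒ (E^B) ⇒ (B^B) ⇒ (2^B) ⇒ (2^(E)) ⇒ (2^(B)) ⇒ (2^(2))

E ⇒ B   [E ::= B]
B ⇒ (E)   [B ::= ( E )]
(E) ⇒ (E^B)   [E ::= E ^ B]
(E^B) ⇒ (B^B)   [E ::= B]
(B^B) ⇒ (2^B)   [B ::= 2]
(2^B) ⇒ (2^(E))   [B ::= ( E )]
(2^(E)) ⇒ (2^(B))   [E ::= B]
(2^(B)) ⇒ (2^(2))   [B ::= 2]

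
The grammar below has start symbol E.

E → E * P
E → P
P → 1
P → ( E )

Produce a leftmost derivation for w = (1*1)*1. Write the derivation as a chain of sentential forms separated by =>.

E => E*P => P*P => (E)*P => (E*P)*P => (P*P)*P => (1*P)*P => (1*1)*P => (1*1)*1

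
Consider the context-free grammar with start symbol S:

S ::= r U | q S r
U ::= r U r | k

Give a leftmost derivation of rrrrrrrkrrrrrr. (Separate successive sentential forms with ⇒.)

S ⇒ rU ⇒ rrUr ⇒ rrrUrr ⇒ rrrrUrrr ⇒ rrrrrUrrrr ⇒ rrrrrrUrrrrr ⇒ rrrrrrrUrrrrrr ⇒ rrrrrrrkrrrrrr

S ⇒ rU   [S ::= r U]
rU ⇒ rrUr   [U ::= r U r]
rrUr ⇒ rrrUrr   [U ::= r U r]
rrrUrr ⇒ rrrrUrrr   [U ::= r U r]
rrrrUrrr ⇒ rrrrrUrrrr   [U ::= r U r]
rrrrrUrrrr ⇒ rrrrrrUrrrrr   [U ::= r U r]
rrrrrrUrrrrr ⇒ rrrrrrrUrrrrrr   [U ::= r U r]
rrrrrrrUrrrrrr ⇒ rrrrrrrkrrrrrr   [U ::= k]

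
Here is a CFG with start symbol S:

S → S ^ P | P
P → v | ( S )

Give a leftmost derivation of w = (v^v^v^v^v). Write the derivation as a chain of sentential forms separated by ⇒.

S ⇒ P ⇒ (S) ⇒ (S^P) ⇒ (S^P^P) ⇒ (S^P^P^P) ⇒ (S^P^P^P^P) ⇒ (P^P^P^P^P) ⇒ (v^P^P^P^P) ⇒ (v^v^P^P^P) ⇒ (v^v^v^P^P) ⇒ (v^v^v^v^P) ⇒ (v^v^v^v^v)

S ⇒ P   [S → P]
P ⇒ (S)   [P → ( S )]
(S) ⇒ (S^P)   [S → S ^ P]
(S^P) ⇒ (S^P^P)   [S → S ^ P]
(S^P^P) ⇒ (S^P^P^P)   [S → S ^ P]
(S^P^P^P) ⇒ (S^P^P^P^P)   [S → S ^ P]
(S^P^P^P^P) ⇒ (P^P^P^P^P)   [S → P]
(P^P^P^P^P) ⇒ (v^P^P^P^P)   [P → v]
(v^P^P^P^P) ⇒ (v^v^P^P^P)   [P → v]
(v^v^P^P^P) ⇒ (v^v^v^P^P)   [P → v]
(v^v^v^P^P) ⇒ (v^v^v^v^P)   [P → v]
(v^v^v^v^P) ⇒ (v^v^v^v^v)   [P → v]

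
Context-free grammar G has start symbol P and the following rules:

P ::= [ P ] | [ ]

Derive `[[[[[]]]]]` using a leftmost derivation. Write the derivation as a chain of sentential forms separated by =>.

P => [P]   [P ::= [ P ]]
[P] => [[P]]   [P ::= [ P ]]
[[P]] => [[[P]]]   [P ::= [ P ]]
[[[P]]] => [[[[P]]]]   [P ::= [ P ]]
[[[[P]]]] => [[[[[]]]]]   [P ::= [ ]]

P => [P] => [[P]] => [[[P]]] => [[[[P]]]] => [[[[[]]]]]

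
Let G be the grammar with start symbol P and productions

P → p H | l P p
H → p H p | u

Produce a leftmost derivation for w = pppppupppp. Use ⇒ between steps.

P ⇒ pH   [P → p H]
pH ⇒ ppHp   [H → p H p]
ppHp ⇒ pppHpp   [H → p H p]
pppHpp ⇒ ppppHppp   [H → p H p]
ppppHppp ⇒ pppppHpppp   [H → p H p]
pppppHpppp ⇒ pppppupppp   [H → u]

P ⇒ pH ⇒ ppHp ⇒ pppHpp ⇒ ppppHppp ⇒ pppppHpppp ⇒ pppppupppp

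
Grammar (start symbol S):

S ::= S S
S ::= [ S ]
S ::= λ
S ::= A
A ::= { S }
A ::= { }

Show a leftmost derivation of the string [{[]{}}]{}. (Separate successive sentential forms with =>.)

S => SS => [S]S => [A]S => [{S}]S => [{SS}]S => [{[S]S}]S => [{[]S}]S => [{[]A}]S => [{[]{}}]S => [{[]{}}]A => [{[]{}}]{S} => [{[]{}}]{}

S => SS   [S ::= S S]
SS => [S]S   [S ::= [ S ]]
[S]S => [A]S   [S ::= A]
[A]S => [{S}]S   [A ::= { S }]
[{S}]S => [{SS}]S   [S ::= S S]
[{SS}]S => [{[S]S}]S   [S ::= [ S ]]
[{[S]S}]S => [{[]S}]S   [S ::= λ]
[{[]S}]S => [{[]A}]S   [S ::= A]
[{[]A}]S => [{[]{}}]S   [A ::= { }]
[{[]{}}]S => [{[]{}}]A   [S ::= A]
[{[]{}}]A => [{[]{}}]{S}   [A ::= { S }]
[{[]{}}]{S} => [{[]{}}]{}   [S ::= λ]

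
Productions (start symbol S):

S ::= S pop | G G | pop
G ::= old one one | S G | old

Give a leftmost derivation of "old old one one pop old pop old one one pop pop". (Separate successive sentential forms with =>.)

S => S pop => S pop pop => G G pop pop => old G pop pop => old S G pop pop => old S pop G pop pop => old G G pop G pop pop => old old one one G pop G pop pop => old old one one S G pop G pop pop => old old one one pop G pop G pop pop => old old one one pop old pop G pop pop => old old one one pop old pop old one one pop pop

S => S pop   [S ::= S pop]
S pop => S pop pop   [S ::= S pop]
S pop pop => G G pop pop   [S ::= G G]
G G pop pop => old G pop pop   [G ::= old]
old G pop pop => old S G pop pop   [G ::= S G]
old S G pop pop => old S pop G pop pop   [S ::= S pop]
old S pop G pop pop => old G G pop G pop pop   [S ::= G G]
old G G pop G pop pop => old old one one G pop G pop pop   [G ::= old one one]
old old one one G pop G pop pop => old old one one S G pop G pop pop   [G ::= S G]
old old one one S G pop G pop pop => old old one one pop G pop G pop pop   [S ::= pop]
old old one one pop G pop G pop pop => old old one one pop old pop G pop pop   [G ::= old]
old old one one pop old pop G pop pop => old old one one pop old pop old one one pop pop   [G ::= old one one]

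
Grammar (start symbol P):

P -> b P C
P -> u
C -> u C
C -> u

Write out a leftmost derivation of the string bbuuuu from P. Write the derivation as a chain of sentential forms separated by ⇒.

P⇒bPC⇒bbPCC⇒bbuCC⇒bbuuCC⇒bbuuuC⇒bbuuuu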